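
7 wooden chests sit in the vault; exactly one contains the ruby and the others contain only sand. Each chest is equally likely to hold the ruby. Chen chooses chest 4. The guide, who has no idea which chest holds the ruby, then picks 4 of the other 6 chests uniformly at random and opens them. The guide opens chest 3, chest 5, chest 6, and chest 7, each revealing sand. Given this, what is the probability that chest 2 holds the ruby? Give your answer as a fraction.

Because the guide chose which chests to open without knowing where the ruby is, the choice is independent of the prize location. Learning that none of the 4 opened chests holds the ruby simply rules out those 4 locations and leaves the remaining 3 chests still equally likely by symmetry.
So P(the ruby in chest 2) = 1/3.

1/3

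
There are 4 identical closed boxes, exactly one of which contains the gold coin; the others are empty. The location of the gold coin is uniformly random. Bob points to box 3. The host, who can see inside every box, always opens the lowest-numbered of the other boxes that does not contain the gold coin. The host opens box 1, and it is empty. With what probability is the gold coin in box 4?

1/3

Apply Bayes' rule, conditioning on where the gold coin actually is.
If it is in box 1 (prior 1/4): the host opened box 1, so this case is ruled out; weight (1/4)·0 = 0.
If it is in any of boxes 2, 3, and 4 (prior 1/4 each): box 1 is the lowest-numbered option available, probability 1; weight (1/4)·1 = 1/4 each.
The weights sum to 3/4.
So P(the gold coin in box 4 | the host opened box 1) = (1/4) / (3/4) = 1/3.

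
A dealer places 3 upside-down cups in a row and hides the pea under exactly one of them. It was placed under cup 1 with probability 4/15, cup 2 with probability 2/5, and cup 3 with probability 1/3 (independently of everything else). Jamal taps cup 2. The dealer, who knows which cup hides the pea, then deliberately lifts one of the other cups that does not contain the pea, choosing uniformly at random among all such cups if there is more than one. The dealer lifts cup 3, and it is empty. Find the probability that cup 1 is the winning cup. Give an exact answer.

Consider each possible location of the pea in turn.
If it is under cup 1 (prior 4/15): the dealer has no choice, probability 1; weight (4/15)·1 = 4/15.
If it is under cup 2 (prior 2/5): the dealer has 2 equally likely choices, so probability 1/2; weight (2/5)·(1/2) = 1/5.
If it is under cup 3 (prior 1/3): the dealer opened cup 3, so this case is ruled out; weight (1/3)·0 = 0.
The weights sum to 7/15.
So P(the pea under cup 1 | the dealer opened cup 3) = (4/15) / (7/15) = 4/7.

4/7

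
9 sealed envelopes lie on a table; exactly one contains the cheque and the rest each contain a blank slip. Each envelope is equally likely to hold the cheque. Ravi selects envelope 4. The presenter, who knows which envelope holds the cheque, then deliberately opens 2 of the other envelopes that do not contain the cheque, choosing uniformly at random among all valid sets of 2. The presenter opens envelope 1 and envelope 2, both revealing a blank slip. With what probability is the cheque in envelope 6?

4/27

Apply Bayes' rule, conditioning on where the cheque actually is.
If it is in either of envelopes 1 and 2 (prior 1/9 each): that envelope was opened and seen not to hold the prize — ruled out; weight (1/9)·0 = 0 each.
If it is in any of envelopes 3, 5, 6, 7, 8, and 9 (prior 1/9 each): the presenter has 21 equally likely choices, so probability 1/21; weight (1/9)·(1/21) = 1/189 each.
If it is in envelope 4 (prior 1/9): the presenter has 28 equally likely choices, so probability 1/28; weight (1/9)·(1/28) = 1/252.
The weights sum to 1/28.
So P(the cheque in envelope 6 | the presenter opened envelope 1 and envelope 2) = (1/189) / (1/28) = 4/27.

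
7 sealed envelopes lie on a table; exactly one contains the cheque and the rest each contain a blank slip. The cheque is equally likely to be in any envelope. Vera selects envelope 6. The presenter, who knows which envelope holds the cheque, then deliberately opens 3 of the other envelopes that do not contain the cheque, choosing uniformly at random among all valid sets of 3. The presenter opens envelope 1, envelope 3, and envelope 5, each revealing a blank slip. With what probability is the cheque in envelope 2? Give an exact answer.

2/7

Condition on the true location of the cheque.
If it is in any of envelopes 1, 3, and 5 (prior 1/7 each): that envelope was opened and seen not to hold the prize — ruled out; weight (1/7)·0 = 0 each.
If it is in any of envelopes 2, 4, and 7 (prior 1/7 each): the presenter has 10 equally likely choices, so probability 1/10; weight (1/7)·(1/10) = 1/70 each.
If it is in envelope 6 (prior 1/7): the presenter has 20 equally likely choices, so probability 1/20; weight (1/7)·(1/20) = 1/140.
The weights sum to 1/20.
So P(the cheque in envelope 2 | the presenter opened envelope 1, envelope 3, and envelope 5) = (1/70) / (1/20) = 2/7.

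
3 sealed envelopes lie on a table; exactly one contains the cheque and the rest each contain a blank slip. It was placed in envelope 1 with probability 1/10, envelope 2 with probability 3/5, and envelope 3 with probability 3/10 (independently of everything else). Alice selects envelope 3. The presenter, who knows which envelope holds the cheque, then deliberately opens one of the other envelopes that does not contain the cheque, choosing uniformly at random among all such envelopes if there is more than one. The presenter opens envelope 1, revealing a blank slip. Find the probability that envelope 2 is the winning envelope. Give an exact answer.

4/5

Apply Bayes' rule, conditioning on where the cheque actually is.
If it is in envelope 1 (prior 1/10): the presenter opened envelope 1, so this case is ruled out; weight (1/10)·0 = 0.
If it is in envelope 2 (prior 3/5): the presenter has no choice, probability 1; weight (3/5)·1 = 3/5.
If it is in envelope 3 (prior 3/10): the presenter has 2 equally likely choices, so probability 1/2; weight (3/10)·(1/2) = 3/20.
The weights sum to 3/4.
So P(the cheque in envelope 2 | the presenter opened envelope 1) = (3/5) / (3/4) = 4/5.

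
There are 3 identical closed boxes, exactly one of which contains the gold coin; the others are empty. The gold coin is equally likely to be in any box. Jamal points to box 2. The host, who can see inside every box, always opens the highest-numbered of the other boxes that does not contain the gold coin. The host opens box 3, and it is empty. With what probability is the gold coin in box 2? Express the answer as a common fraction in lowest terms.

Condition on the true location of the gold coin.
If it is in either of boxes 1 and 2 (prior 1/3 each): box 3 is the highest-numbered option available, probability 1; weight (1/3)·1 = 1/3 each.
If it is in box 3 (prior 1/3): the host opened box 3, so this case is ruled out; weight (1/3)·0 = 0.
The weights sum to 2/3.
So P(the gold coin in box 2 | the host opened box 3) = (1/3) / (2/3) = 1/2.

1/2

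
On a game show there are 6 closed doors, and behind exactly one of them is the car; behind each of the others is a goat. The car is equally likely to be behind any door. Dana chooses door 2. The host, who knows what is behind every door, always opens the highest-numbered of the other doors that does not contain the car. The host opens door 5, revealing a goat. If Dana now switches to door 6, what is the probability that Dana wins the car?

1

Condition on the true location of the car.
If it is behind any of doors 1, 2, 3, and 4 (prior 1/6 each): the host would have opened door 6 instead, probability 0; weight (1/6)·0 = 0 each.
If it is behind door 5 (prior 1/6): the host opened door 5, so this case is ruled out; weight (1/6)·0 = 0.
If it is behind door 6 (prior 1/6): door 5 is the highest-numbered option available, probability 1; weight (1/6)·1 = 1/6.
The weights sum to 1/6.
So P(the car behind door 6 | the host opened door 5) = (1/6) / (1/6) = 1.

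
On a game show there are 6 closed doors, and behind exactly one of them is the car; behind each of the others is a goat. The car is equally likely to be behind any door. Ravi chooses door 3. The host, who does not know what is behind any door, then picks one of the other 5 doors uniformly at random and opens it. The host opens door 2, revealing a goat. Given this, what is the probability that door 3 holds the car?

1/5

Apply Bayes' rule, conditioning on where the car actually is.
If it is behind any of doors 1, 3, 4, 5, and 6 (prior 1/6 each): the host picks door 2 with probability 1/5 regardless, and it is not the prize; weight (1/6)·(1/5) = 1/30 each.
If it is behind door 2 (prior 1/6): the host opened door 2, so this case is ruled out; weight (1/6)·0 = 0.
The weights sum to 1/6.
So P(the car behind door 3 | the host opened door 2) = (1/30) / (1/6) = 1/5.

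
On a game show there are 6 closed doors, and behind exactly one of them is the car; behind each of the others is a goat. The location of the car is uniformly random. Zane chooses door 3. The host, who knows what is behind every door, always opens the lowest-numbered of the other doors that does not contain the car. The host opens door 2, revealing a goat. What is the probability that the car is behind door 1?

Apply Bayes' rule, conditioning on where the car actually is.
If it is behind door 1 (prior 1/6): door 2 is the lowest-numbered option available, probability 1; weight (1/6)·1 = 1/6.
If it is behind door 2 (prior 1/6): the host opened door 2, so this case is ruled out; weight (1/6)·0 = 0.
If it is behind any of doors 3, 4, 5, and 6 (prior 1/6 each): the host would have opened door 1 instead, probability 0; weight (1/6)·0 = 0 each.
The weights sum to 1/6.
So P(the car behind door 1 | the host opened door 2) = (1/6) / (1/6) = 1.

1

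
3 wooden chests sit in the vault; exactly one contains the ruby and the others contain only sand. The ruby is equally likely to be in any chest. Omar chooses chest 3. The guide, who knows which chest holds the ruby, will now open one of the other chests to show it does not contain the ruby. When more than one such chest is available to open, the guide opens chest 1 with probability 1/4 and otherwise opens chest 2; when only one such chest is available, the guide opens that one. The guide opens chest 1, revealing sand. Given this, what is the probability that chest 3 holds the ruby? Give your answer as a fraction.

1/5

Consider each possible location of the ruby in turn.
If it is in chest 1 (prior 1/3): the guide opened chest 1, so this case is ruled out; weight (1/3)·0 = 0.
If it is in chest 2 (prior 1/3): only chest 1 is available, probability 1; weight (1/3)·1 = 1/3.
If it is in chest 3 (prior 1/3): chest 1 is available, opened with probability 1/4; weight (1/3)·(1/4) = 1/12.
The weights sum to 5/12.
So P(the ruby in chest 3 | the guide opened chest 1) = (1/12) / (5/12) = 1/5.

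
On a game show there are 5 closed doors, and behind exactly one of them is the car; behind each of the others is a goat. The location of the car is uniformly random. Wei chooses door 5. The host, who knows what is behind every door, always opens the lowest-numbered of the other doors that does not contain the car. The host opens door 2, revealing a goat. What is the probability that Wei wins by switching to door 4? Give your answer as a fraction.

0

Consider each possible location of the car in turn.
If it is behind door 1 (prior 1/5): door 2 is the lowest-numbered option available, probability 1; weight (1/5)·1 = 1/5.
If it is behind door 2 (prior 1/5): the host opened door 2, so this case is ruled out; weight (1/5)·0 = 0.
If it is behind any of doors 3, 4, and 5 (prior 1/5 each): the host would have opened door 1 instead, probability 0; weight (1/5)·0 = 0 each.
The weights sum to 1/5.
So P(the car behind door 4 | the host opened door 2) = 0 / (1/5) = 0.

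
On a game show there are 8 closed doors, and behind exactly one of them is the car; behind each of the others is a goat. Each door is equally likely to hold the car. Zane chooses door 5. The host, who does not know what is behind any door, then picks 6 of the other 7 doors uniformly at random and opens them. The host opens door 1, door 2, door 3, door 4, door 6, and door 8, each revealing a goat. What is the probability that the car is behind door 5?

Consider each possible location of the car in turn.
If it is behind any of doors 1, 2, 3, 4, 6, and 8 (prior 1/8 each): that door was opened and seen not to hold the prize — ruled out; weight (1/8)·0 = 0 each.
If it is behind either of doors 5 and 7 (prior 1/8 each): the host picks exactly this set with probability 1/7 regardless, and none is the prize; weight (1/8)·(1/7) = 1/56 each.
The weights sum to 1/28.
So P(the car behind door 5 | the host opened door 1, door 2, door 3, door 4, door 6, and door 8) = (1/56) / (1/28) = 1/2.

1/2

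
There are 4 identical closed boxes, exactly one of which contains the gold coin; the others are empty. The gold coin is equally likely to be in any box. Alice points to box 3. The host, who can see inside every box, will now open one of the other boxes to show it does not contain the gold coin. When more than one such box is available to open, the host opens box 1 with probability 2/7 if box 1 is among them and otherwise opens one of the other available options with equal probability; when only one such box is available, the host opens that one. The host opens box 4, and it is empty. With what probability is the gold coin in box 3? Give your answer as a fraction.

5/22

Apply Bayes' rule, conditioning on where the gold coin actually is.
If it is in box 1 (prior 1/4): box 1 holds the prize so is unavailable; the host chooses uniformly among the 2 others, probability 1/2; weight (1/4)·(1/2) = 1/8.
If it is in box 2 (prior 1/4): box 1 is available but not opened, probability 5/7; weight (1/4)·(5/7) = 5/28.
If it is in box 3 (prior 1/4): box 1 is available but not opened; box 4 gets probability (1 − 2/7)/2 = 5/14; weight (1/4)·(5/14) = 5/56.
If it is in box 4 (prior 1/4): the host opened box 4, so this case is ruled out; weight (1/4)·0 = 0.
The weights sum to 11/28.
So P(the gold coin in box 3 | the host opened box 4) = (5/56) / (11/28) = 5/22.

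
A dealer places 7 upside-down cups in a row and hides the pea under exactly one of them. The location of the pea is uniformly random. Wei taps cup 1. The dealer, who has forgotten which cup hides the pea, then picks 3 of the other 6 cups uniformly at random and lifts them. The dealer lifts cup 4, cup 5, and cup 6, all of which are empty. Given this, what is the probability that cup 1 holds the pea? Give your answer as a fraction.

1/4

Apply Bayes' rule, conditioning on where the pea actually is.
If it is under any of cups 1, 2, 3, and 7 (prior 1/7 each): the dealer picks exactly this set with probability 1/20 regardless, and none is the prize; weight (1/7)·(1/20) = 1/140 each.
If it is under any of cups 4, 5, and 6 (prior 1/7 each): that cup was opened and seen not to hold the prize — ruled out; weight (1/7)·0 = 0 each.
The weights sum to 1/35.
So P(the pea under cup 1 | the dealer opened cup 4, cup 5, and cup 6) = (1/140) / (1/35) = 1/4.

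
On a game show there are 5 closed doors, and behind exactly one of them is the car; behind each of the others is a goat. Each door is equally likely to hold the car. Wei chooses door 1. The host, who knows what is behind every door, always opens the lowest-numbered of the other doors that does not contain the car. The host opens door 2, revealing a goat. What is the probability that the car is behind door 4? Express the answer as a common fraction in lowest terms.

Condition on the true location of the car.
If it is behind any of doors 1, 3, 4, and 5 (prior 1/5 each): door 2 is the lowest-numbered option available, probability 1; weight (1/5)·1 = 1/5 each.
If it is behind door 2 (prior 1/5): the host opened door 2, so this case is ruled out; weight (1/5)·0 = 0.
The weights sum to 4/5.
So P(the car behind door 4 | the host opened door 2) = (1/5) / (4/5) = 1/4.

1/4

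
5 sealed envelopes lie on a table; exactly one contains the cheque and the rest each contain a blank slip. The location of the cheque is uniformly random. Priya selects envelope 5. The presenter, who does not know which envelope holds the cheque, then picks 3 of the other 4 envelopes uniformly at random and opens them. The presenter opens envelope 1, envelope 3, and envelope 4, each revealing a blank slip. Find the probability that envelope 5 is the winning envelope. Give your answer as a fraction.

Apply Bayes' rule, conditioning on where the cheque actually is.
If it is in any of envelopes 1, 3, and 4 (prior 1/5 each): that envelope was opened and seen not to hold the prize — ruled out; weight (1/5)·0 = 0 each.
If it is in either of envelopes 2 and 5 (prior 1/5 each): the presenter picks exactly this set with probability 1/4 regardless, and none is the prize; weight (1/5)·(1/4) = 1/20 each.
The weights sum to 1/10.
So P(the cheque in envelope 5 | the presenter opened envelope 1, envelope 3, and envelope 4) = (1/20) / (1/10) = 1/2.

1/2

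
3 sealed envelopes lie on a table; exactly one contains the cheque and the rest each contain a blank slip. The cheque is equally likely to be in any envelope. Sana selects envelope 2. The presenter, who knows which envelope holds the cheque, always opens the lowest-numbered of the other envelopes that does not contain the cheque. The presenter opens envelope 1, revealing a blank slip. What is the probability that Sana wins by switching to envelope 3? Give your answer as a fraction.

1/2

Consider each possible location of the cheque in turn.
If it is in envelope 1 (prior 1/3): the presenter opened envelope 1, so this case is ruled out; weight (1/3)·0 = 0.
If it is in either of envelopes 2 and 3 (prior 1/3 each): envelope 1 is the lowest-numbered option available, probability 1; weight (1/3)·1 = 1/3 each.
The weights sum to 2/3.
So P(the cheque in envelope 3 | the presenter opened envelope 1) = (1/3) / (2/3) = 1/2.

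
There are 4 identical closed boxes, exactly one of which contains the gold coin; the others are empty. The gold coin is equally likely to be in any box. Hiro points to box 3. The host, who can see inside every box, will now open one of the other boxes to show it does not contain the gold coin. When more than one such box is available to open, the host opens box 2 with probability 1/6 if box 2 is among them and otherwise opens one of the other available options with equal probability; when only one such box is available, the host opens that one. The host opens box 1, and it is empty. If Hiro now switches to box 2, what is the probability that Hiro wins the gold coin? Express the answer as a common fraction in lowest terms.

Consider each possible location of the gold coin in turn.
If it is in box 1 (prior 1/4): the host opened box 1, so this case is ruled out; weight (1/4)·0 = 0.
If it is in box 2 (prior 1/4): box 2 holds the prize so is unavailable; the host chooses uniformly among the 2 others, probability 1/2; weight (1/4)·(1/2) = 1/8.
If it is in box 3 (prior 1/4): box 2 is available but not opened; box 1 gets probability (1 − 1/6)/2 = 5/12; weight (1/4)·(5/12) = 5/48.
If it is in box 4 (prior 1/4): box 2 is available but not opened, probability 5/6; weight (1/4)·(5/6) = 5/24.
The weights sum to 7/16.
So P(the gold coin in box 2 | the host opened box 1) = (1/8) / (7/16) = 2/7.

2/7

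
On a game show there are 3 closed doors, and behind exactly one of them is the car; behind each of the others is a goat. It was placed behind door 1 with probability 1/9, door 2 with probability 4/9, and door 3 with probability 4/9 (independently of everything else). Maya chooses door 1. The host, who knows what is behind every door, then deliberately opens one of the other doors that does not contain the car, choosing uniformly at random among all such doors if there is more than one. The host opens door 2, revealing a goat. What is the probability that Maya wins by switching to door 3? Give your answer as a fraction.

Apply Bayes' rule, conditioning on where the car actually is.
If it is behind door 1 (prior 1/9): the host has 2 equally likely choices, so probability 1/2; weight (1/9)·(1/2) = 1/18.
If it is behind door 2 (prior 4/9): the host opened door 2, so this case is ruled out; weight (4/9)·0 = 0.
If it is behind door 3 (prior 4/9): the host has no choice, probability 1; weight (4/9)·1 = 4/9.
The weights sum to 1/2.
So P(the car behind door 3 | the host opened door 2) = (4/9) / (1/2) = 8/9.

8/9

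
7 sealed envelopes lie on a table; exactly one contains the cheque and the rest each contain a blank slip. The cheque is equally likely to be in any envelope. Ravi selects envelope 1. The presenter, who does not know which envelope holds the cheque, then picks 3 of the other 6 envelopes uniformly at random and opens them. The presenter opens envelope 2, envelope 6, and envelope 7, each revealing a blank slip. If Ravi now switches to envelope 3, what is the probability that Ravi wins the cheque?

1/4

Condition on the true location of the cheque.
If it is in any of envelopes 1, 3, 4, and 5 (prior 1/7 each): the presenter picks exactly this set with probability 1/20 regardless, and none is the prize; weight (1/7)·(1/20) = 1/140 each.
If it is in any of envelopes 2, 6, and 7 (prior 1/7 each): that envelope was opened and seen not to hold the prize — ruled out; weight (1/7)·0 = 0 each.
The weights sum to 1/35.
So P(the cheque in envelope 3 | the presenter opened envelope 2, envelope 6, and envelope 7) = (1/140) / (1/35) = 1/4.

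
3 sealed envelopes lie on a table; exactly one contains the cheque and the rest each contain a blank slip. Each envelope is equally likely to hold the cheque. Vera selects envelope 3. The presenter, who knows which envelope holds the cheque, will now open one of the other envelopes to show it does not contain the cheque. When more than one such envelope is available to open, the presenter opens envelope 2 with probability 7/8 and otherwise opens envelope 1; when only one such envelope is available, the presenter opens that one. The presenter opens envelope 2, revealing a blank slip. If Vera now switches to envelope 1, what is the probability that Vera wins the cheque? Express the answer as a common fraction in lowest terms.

8/15

Consider each possible location of the cheque in turn.
If it is in envelope 1 (prior 1/3): only envelope 2 is available, probability 1; weight (1/3)·1 = 1/3.
If it is in envelope 2 (prior 1/3): the presenter opened envelope 2, so this case is ruled out; weight (1/3)·0 = 0.
If it is in envelope 3 (prior 1/3): envelope 2 is available, opened with probability 7/8; weight (1/3)·(7/8) = 7/24.
The weights sum to 5/8.
So P(the cheque in envelope 1 | the presenter opened envelope 2) = (1/3) / (5/8) = 8/15.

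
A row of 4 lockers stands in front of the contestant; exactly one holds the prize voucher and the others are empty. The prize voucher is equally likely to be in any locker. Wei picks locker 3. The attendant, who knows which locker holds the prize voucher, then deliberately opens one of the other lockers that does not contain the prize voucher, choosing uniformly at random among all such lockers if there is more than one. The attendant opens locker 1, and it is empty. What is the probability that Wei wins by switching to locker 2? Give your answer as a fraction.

Condition on the true location of the prize voucher.
If it is in locker 1 (prior 1/4): the attendant opened locker 1, so this case is ruled out; weight (1/4)·0 = 0.
If it is in either of lockers 2 and 4 (prior 1/4 each): the attendant has 2 equally likely choices, so probability 1/2; weight (1/4)·(1/2) = 1/8 each.
If it is in locker 3 (prior 1/4): the attendant has 3 equally likely choices, so probability 1/3; weight (1/4)·(1/3) = 1/12.
The weights sum to 1/3.
So P(the prize voucher in locker 2 | the attendant opened locker 1) = (1/8) / (1/3) = 3/8.

3/8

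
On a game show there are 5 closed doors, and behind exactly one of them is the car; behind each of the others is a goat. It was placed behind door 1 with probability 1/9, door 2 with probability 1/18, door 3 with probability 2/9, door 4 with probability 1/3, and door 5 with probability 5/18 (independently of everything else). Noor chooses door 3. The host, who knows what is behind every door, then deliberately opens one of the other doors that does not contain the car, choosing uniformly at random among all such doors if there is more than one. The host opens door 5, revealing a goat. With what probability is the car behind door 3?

Condition on the true location of the car.
If it is behind door 1 (prior 1/9): the host has 3 equally likely choices, so probability 1/3; weight (1/9)·(1/3) = 1/27.
If it is behind door 2 (prior 1/18): the host has 3 equally likely choices, so probability 1/3; weight (1/18)·(1/3) = 1/54.
If it is behind door 3 (prior 2/9): the host has 4 equally likely choices, so probability 1/4; weight (2/9)·(1/4) = 1/18.
If it is behind door 4 (prior 1/3): the host has 3 equally likely choices, so probability 1/3; weight (1/3)·(1/3) = 1/9.
If it is behind door 5 (prior 5/18): the host opened door 5, so this case is ruled out; weight (5/18)·0 = 0.
The weights sum to 2/9.
So P(the car behind door 3 | the host opened door 5) = (1/18) / (2/9) = 1/4.

1/4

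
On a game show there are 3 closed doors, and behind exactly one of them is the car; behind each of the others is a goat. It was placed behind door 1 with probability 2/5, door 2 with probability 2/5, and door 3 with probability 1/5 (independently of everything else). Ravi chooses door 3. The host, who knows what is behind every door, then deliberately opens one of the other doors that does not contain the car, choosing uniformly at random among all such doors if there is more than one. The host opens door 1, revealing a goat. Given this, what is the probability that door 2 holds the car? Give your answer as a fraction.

4/5

Apply Bayes' rule, conditioning on where the car actually is.
If it is behind door 1 (prior 2/5): the host opened door 1, so this case is ruled out; weight (2/5)·0 = 0.
If it is behind door 2 (prior 2/5): the host has no choice, probability 1; weight (2/5)·1 = 2/5.
If it is behind door 3 (prior 1/5): the host has 2 equally likely choices, so probability 1/2; weight (1/5)·(1/2) = 1/10.
The weights sum to 1/2.
So P(the car behind door 2 | the host opened door 1) = (2/5) / (1/2) = 4/5.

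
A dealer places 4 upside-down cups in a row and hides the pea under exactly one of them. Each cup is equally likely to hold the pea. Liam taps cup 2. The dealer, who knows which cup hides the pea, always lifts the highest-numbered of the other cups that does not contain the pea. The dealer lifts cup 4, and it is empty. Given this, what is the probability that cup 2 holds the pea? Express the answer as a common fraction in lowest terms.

1/3

Apply Bayes' rule, conditioning on where the pea actually is.
If it is under any of cups 1, 2, and 3 (prior 1/4 each): cup 4 is the highest-numbered option available, probability 1; weight (1/4)·1 = 1/4 each.
If it is under cup 4 (prior 1/4): the dealer opened cup 4, so this case is ruled out; weight (1/4)·0 = 0.
The weights sum to 3/4.
So P(the pea under cup 2 | the dealer opened cup 4) = (1/4) / (3/4) = 1/3.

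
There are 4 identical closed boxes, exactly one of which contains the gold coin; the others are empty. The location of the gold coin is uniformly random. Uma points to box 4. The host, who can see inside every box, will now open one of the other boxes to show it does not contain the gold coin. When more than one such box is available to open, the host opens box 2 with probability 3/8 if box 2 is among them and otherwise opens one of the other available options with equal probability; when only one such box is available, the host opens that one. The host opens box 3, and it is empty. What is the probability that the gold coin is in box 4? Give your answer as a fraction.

Consider each possible location of the gold coin in turn.
If it is in box 1 (prior 1/4): box 2 is available but not opened, probability 5/8; weight (1/4)·(5/8) = 5/32.
If it is in box 2 (prior 1/4): box 2 holds the prize so is unavailable; the host chooses uniformly among the 2 others, probability 1/2; weight (1/4)·(1/2) = 1/8.
If it is in box 3 (prior 1/4): the host opened box 3, so this case is ruled out; weight (1/4)·0 = 0.
If it is in box 4 (prior 1/4): box 2 is available but not opened; box 3 gets probability (1 − 3/8)/2 = 5/16; weight (1/4)·(5/16) = 5/64.
The weights sum to 23/64.
So P(the gold coin in box 4 | the host opened box 3) = (5/64) / (23/64) = 5/23.

5/23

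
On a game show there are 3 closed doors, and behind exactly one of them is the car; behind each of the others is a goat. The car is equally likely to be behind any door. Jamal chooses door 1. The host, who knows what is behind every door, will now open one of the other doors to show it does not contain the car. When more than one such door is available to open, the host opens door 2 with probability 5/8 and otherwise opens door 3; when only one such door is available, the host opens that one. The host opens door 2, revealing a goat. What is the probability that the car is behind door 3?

Condition on the true location of the car.
If it is behind door 1 (prior 1/3): door 2 is available, opened with probability 5/8; weight (1/3)·(5/8) = 5/24.
If it is behind door 2 (prior 1/3): the host opened door 2, so this case is ruled out; weight (1/3)·0 = 0.
If it is behind door 3 (prior 1/3): only door 2 is available, probability 1; weight (1/3)·1 = 1/3.
The weights sum to 13/24.
So P(the car behind door 3 | the host opened door 2) = (1/3) / (13/24) = 8/13.

8/13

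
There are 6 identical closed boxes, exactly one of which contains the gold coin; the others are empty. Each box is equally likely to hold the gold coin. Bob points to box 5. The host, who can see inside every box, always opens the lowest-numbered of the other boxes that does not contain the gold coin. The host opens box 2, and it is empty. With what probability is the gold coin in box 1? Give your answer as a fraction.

Apply Bayes' rule, conditioning on where the gold coin actually is.
If it is in box 1 (prior 1/6): box 2 is the lowest-numbered option available, probability 1; weight (1/6)·1 = 1/6.
If it is in box 2 (prior 1/6): the host opened box 2, so this case is ruled out; weight (1/6)·0 = 0.
If it is in any of boxes 3, 4, 5, and 6 (prior 1/6 each): the host would have opened box 1 instead, probability 0; weight (1/6)·0 = 0 each.
The weights sum to 1/6.
So P(the gold coin in box 1 | the host opened box 2) = (1/6) / (1/6) = 1.

1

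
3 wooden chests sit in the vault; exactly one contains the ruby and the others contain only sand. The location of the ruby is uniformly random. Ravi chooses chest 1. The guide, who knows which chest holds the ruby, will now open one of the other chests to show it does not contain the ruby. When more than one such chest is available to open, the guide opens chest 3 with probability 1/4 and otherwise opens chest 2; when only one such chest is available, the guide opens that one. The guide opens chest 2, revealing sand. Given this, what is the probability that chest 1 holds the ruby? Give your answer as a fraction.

Consider each possible location of the ruby in turn.
If it is in chest 1 (prior 1/3): chest 3 is available but not opened, probability 3/4; weight (1/3)·(3/4) = 1/4.
If it is in chest 2 (prior 1/3): the guide opened chest 2, so this case is ruled out; weight (1/3)·0 = 0.
If it is in chest 3 (prior 1/3): only chest 2 is available, probability 1; weight (1/3)·1 = 1/3.
The weights sum to 7/12.
So P(the ruby in chest 1 | the guide opened chest 2) = (1/4) / (7/12) = 3/7.

3/7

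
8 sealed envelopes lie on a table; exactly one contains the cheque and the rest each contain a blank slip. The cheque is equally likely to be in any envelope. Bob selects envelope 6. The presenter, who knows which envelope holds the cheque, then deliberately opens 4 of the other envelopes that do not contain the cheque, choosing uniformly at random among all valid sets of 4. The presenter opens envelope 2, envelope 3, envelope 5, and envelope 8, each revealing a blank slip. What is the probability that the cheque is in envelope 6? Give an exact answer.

1/8

Consider each possible location of the cheque in turn.
If it is in any of envelopes 1, 4, and 7 (prior 1/8 each): the presenter has 15 equally likely choices, so probability 1/15; weight (1/8)·(1/15) = 1/120 each.
If it is in any of envelopes 2, 3, 5, and 8 (prior 1/8 each): that envelope was opened and seen not to hold the prize — ruled out; weight (1/8)·0 = 0 each.
If it is in envelope 6 (prior 1/8): the presenter has 35 equally likely choices, so probability 1/35; weight (1/8)·(1/35) = 1/280.
The weights sum to 1/35.
So P(the cheque in envelope 6 | the presenter opened envelope 2, envelope 3, envelope 5, and envelope 8) = (1/280) / (1/35) = 1/8.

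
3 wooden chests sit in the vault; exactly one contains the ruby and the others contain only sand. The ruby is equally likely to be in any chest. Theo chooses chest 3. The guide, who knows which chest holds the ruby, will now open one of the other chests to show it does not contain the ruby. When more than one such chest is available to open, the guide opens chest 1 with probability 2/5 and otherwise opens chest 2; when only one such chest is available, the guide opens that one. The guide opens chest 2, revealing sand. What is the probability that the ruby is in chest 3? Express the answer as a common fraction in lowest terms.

3/8

Consider each possible location of the ruby in turn.
If it is in chest 1 (prior 1/3): only chest 2 is available, probability 1; weight (1/3)·1 = 1/3.
If it is in chest 2 (prior 1/3): the guide opened chest 2, so this case is ruled out; weight (1/3)·0 = 0.
If it is in chest 3 (prior 1/3): chest 1 is available but not opened, probability 3/5; weight (1/3)·(3/5) = 1/5.
The weights sum to 8/15.
So P(the ruby in chest 3 | the guide opened chest 2) = (1/5) / (8/15) = 3/8.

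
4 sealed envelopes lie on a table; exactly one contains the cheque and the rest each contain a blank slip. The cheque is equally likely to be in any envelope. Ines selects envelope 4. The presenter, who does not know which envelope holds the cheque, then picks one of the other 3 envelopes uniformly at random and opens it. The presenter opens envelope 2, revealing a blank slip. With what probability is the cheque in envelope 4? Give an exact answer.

Apply Bayes' rule, conditioning on where the cheque actually is.
If it is in any of envelopes 1, 3, and 4 (prior 1/4 each): the presenter picks envelope 2 with probability 1/3 regardless, and it is not the prize; weight (1/4)·(1/3) = 1/12 each.
If it is in envelope 2 (prior 1/4): the presenter opened envelope 2, so this case is ruled out; weight (1/4)·0 = 0.
The weights sum to 1/4.
So P(the cheque in envelope 4 | the presenter opened envelope 2) = (1/12) / (1/4) = 1/3.

1/3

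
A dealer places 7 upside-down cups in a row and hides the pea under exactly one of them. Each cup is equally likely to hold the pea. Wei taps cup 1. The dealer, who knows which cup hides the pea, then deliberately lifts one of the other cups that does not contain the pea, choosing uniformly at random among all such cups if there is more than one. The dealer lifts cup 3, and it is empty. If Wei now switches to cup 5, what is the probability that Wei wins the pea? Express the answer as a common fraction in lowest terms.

Condition on the true location of the pea.
If it is under cup 1 (prior 1/7): the dealer has 6 equally likely choices, so probability 1/6; weight (1/7)·(1/6) = 1/42.
If it is under any of cups 2, 4, 5, 6, and 7 (prior 1/7 each): the dealer has 5 equally likely choices, so probability 1/5; weight (1/7)·(1/5) = 1/35 each.
If it is under cup 3 (prior 1/7): the dealer opened cup 3, so this case is ruled out; weight (1/7)·0 = 0.
The weights sum to 1/6.
So P(the pea under cup 5 | the dealer opened cup 3) = (1/35) / (1/6) = 6/35.

6/35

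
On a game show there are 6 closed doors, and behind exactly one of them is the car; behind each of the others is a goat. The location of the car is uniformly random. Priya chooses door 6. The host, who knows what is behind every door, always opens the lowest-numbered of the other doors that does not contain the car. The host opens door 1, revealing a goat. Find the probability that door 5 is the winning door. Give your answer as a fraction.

1/5

Apply Bayes' rule, conditioning on where the car actually is.
If it is behind door 1 (prior 1/6): the host opened door 1, so this case is ruled out; weight (1/6)·0 = 0.
If it is behind any of doors 2, 3, 4, 5, and 6 (prior 1/6 each): door 1 is the lowest-numbered option available, probability 1; weight (1/6)·1 = 1/6 each.
The weights sum to 5/6.
So P(the car behind door 5 | the host opened door 1) = (1/6) / (5/6) = 1/5.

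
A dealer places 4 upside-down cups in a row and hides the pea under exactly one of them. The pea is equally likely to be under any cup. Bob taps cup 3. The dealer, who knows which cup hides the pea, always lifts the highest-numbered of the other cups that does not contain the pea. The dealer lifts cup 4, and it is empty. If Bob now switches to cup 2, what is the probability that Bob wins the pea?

Condition on the true location of the pea.
If it is under any of cups 1, 2, and 3 (prior 1/4 each): cup 4 is the highest-numbered option available, probability 1; weight (1/4)·1 = 1/4 each.
If it is under cup 4 (prior 1/4): the dealer opened cup 4, so this case is ruled out; weight (1/4)·0 = 0.
The weights sum to 3/4.
So P(the pea under cup 2 | the dealer opened cup 4) = (1/4) / (3/4) = 1/3.

1/3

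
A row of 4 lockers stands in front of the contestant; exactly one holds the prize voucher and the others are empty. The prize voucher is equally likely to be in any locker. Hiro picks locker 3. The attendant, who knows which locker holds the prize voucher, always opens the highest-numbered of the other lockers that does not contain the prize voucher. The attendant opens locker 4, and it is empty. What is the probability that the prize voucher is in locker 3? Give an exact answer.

Apply Bayes' rule, conditioning on where the prize voucher actually is.
If it is in any of lockers 1, 2, and 3 (prior 1/4 each): locker 4 is the highest-numbered option available, probability 1; weight (1/4)·1 = 1/4 each.
If it is in locker 4 (prior 1/4): the attendant opened locker 4, so this case is ruled out; weight (1/4)·0 = 0.
The weights sum to 3/4.
So P(the prize voucher in locker 3 | the attendant opened locker 4) = (1/4) / (3/4) = 1/3.

1/3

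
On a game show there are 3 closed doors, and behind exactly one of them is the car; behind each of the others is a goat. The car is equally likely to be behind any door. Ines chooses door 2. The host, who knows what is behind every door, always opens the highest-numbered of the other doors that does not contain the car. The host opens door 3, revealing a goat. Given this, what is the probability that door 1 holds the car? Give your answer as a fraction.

Condition on the true location of the car.
If it is behind either of doors 1 and 2 (prior 1/3 each): door 3 is the highest-numbered option available, probability 1; weight (1/3)·1 = 1/3 each.
If it is behind door 3 (prior 1/3): the host opened door 3, so this case is ruled out; weight (1/3)·0 = 0.
The weights sum to 2/3.
So P(the car behind door 1 | the host opened door 3) = (1/3) / (2/3) = 1/2.

1/2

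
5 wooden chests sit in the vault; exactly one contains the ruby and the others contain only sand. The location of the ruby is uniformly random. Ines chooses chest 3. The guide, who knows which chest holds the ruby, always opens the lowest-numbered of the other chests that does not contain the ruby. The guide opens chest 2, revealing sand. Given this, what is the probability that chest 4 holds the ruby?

Consider each possible location of the ruby in turn.
If it is in chest 1 (prior 1/5): chest 2 is the lowest-numbered option available, probability 1; weight (1/5)·1 = 1/5.
If it is in chest 2 (prior 1/5): the guide opened chest 2, so this case is ruled out; weight (1/5)·0 = 0.
If it is in any of chests 3, 4, and 5 (prior 1/5 each): the guide would have opened chest 1 instead, probability 0; weight (1/5)·0 = 0 each.
The weights sum to 1/5.
So P(the ruby in chest 4 | the guide opened chest 2) = 0 / (1/5) = 0.

0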